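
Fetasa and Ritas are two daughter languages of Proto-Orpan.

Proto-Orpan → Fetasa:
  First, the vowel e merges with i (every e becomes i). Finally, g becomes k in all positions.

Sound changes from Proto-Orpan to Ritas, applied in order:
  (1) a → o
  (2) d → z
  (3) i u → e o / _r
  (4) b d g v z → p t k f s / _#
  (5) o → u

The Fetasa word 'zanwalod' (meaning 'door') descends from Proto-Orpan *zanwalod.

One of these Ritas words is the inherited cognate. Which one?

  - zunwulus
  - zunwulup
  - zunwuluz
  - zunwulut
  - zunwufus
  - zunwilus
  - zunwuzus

Ritas: start from *zanwalod.
  rule 1 (vowel merger): zanwalod → zonwolod
  rule 2 (unconditioned shift): zonwolod → zonwoloz
  rule 3: no change — zonwoloz
  rule 4 (final devoicing): zonwoloz → zonwolos
  rule 5 (vowel merger): zonwolos → zunwulus
  ⇒ Ritas zunwulus

zunwulus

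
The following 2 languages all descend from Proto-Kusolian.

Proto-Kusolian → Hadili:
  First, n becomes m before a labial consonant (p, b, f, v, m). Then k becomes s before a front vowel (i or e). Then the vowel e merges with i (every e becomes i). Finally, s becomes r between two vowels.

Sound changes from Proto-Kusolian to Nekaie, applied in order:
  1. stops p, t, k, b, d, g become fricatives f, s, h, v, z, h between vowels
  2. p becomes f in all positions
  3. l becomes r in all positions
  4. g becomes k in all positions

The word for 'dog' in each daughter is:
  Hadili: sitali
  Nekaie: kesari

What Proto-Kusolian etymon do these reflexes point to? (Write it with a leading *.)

Position 1: Hadili has s, Nekaie has k. Taking the neighbouring segments as reconstructed: Hadili s could go back to *k or *s; Nekaie k could go back to *k or *g — the one source consistent with every daughter is *k.
Position 2: Hadili has i, Nekaie has e. Nekaie preserves e here (none of its changes turn any other segment into e), so the proto-segment is *e.
Position 3: Hadili has t, Nekaie has s. Hadili preserves t here (none of its changes turn any other segment into t), so the proto-segment is *t.
Verify the candidate proto-form against each daughter:
Hadili: start from *ketali.
  rule 1: no change — ketali
  rule 2 (palatalisation): ketali → setali
  rule 3 (vowel merger): setali → sitali
  rule 4: no change — sitali
  ⇒ Hadili sitali
Nekaie: start from *ketali.
  rule 1 (intervocalic lenition): ketali → kesali
  rule 2: no change — kesali
  rule 3 (unconditioned shift): kesali → kesari
  rule 4: no change — kesari
  ⇒ Nekaie kesari
*ketali is the unique common source.

*ketali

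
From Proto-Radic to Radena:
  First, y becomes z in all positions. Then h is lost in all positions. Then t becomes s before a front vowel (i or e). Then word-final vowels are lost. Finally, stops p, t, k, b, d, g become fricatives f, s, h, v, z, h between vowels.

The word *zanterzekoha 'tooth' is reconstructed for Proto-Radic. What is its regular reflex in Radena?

zanserzeho

Radena: *zanterzekoha
  zanterzekoha (rule 1 does not apply)
  zanterzekoha → zanterzekoa   [h-loss]
  zanterzekoa → zanserzekoa   [palatalisation]
  zanserzekoa → zanserzeko   [apocope]
  zanserzeko → zanserzeho   [intervocalic lenition]
  giving Radena zanserzeho.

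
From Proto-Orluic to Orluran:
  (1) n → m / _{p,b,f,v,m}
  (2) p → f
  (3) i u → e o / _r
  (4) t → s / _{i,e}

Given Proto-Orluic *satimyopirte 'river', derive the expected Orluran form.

Orluran: *satimyopirte > satimyofirte > satimyoferte > sasimyoferse  (by unconditioned shift, pre-rhotic lowering, palatalisation)

sasimyoferse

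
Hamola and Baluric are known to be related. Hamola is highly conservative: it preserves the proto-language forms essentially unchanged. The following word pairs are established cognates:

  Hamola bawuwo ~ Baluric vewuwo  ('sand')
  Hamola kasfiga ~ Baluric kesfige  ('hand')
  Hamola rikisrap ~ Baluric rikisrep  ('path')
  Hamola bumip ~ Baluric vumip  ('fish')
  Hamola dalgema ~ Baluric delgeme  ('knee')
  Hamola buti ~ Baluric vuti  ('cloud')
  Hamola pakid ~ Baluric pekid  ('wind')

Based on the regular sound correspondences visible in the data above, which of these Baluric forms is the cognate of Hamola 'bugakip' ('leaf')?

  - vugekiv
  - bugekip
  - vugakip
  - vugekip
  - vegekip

bumip ~ vumip, buti ~ vuti — Hamola b corresponds to Baluric v word-initially before a back vowel.
bawuwo ~ vewuwo, kasfiga ~ kesfige — Hamola a corresponds to Baluric e after a consonant, before a consonant other than r, m, n, p, b, f, v.
Applying these to Hamola 'bugakip':
  bugakip → vugakip   (b→v word-initially before a back vowel)
  vugakip → vugekip   (a→e after a consonant, before a consonant other than r, m, n, p, b, f, v)
So the Baluric cognate is 'vugekip'.

vugekip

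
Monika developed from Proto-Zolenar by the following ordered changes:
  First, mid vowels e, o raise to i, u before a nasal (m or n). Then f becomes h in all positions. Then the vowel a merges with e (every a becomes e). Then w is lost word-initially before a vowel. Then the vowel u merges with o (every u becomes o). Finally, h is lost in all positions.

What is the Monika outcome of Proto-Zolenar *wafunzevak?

Monika: *wafunzevak > wahunzevak > wehunzevek > ehunzevek > ehonzevek > eonzevek  (by unconditioned shift, vowel merger, glide loss, vowel merger, h-loss)

eonzevek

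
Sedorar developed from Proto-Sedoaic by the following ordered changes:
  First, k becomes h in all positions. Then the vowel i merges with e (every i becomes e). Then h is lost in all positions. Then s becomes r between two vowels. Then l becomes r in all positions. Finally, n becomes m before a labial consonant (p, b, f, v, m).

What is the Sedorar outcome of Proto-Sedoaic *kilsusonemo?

ersuronemo

Sedorar: *kilsusonemo
  kilsusonemo → hilsusonemo   [unconditioned shift]
  hilsusonemo → helsusonemo   [vowel merger]
  helsusonemo → elsusonemo   [h-loss]
  elsusonemo → elsuronemo   [rhotacism]
  elsuronemo → ersuronemo   [unconditioned shift]
  ersuronemo (rule 6 does not apply)
  giving Sedorar ersuronemo.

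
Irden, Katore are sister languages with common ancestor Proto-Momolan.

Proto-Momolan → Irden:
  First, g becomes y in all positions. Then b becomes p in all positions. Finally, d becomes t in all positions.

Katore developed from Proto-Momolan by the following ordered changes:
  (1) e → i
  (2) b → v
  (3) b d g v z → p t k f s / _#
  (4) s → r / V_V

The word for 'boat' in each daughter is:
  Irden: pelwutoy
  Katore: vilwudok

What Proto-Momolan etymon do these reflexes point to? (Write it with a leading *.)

*belwudog

Position 6: Irden has t, Katore has d. Katore preserves d here (none of its changes turn any other segment into d), so the proto-segment is *d.
Position 2: Irden has e, Katore has i. Irden preserves e here (none of its changes turn any other segment into e), so the proto-segment is *e.
Position 8: Irden has y, Katore has k. Taking the neighbouring segments as reconstructed: Irden y could go back to *g or *y; Katore k could go back to *k or *g — the one source consistent with every daughter is *g.
Verify the candidate proto-form against each daughter:
Irden: start from *belwudog.
  rule 1 (unconditioned shift): belwudog → belwudoy
  rule 2 (unconditioned shift): belwudoy → pelwudoy
  rule 3 (unconditioned shift): pelwudoy → pelwutoy
  ⇒ Irden pelwutoy
Katore: start from *belwudog.
  rule 1 (vowel merger): belwudog → bilwudog
  rule 2 (unconditioned shift): bilwudog → vilwudog
  rule 3 (final devoicing): vilwudog → vilwudok
  rule 4: no change — vilwudok
  ⇒ Katore vilwudok
No other proto-form is consistent with every reflex, so the reconstruction is *belwudog.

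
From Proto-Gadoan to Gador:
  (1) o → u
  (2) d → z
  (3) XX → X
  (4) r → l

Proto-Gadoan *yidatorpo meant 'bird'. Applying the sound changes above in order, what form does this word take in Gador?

Gador: *yidatorpo
  yidatorpo → yidaturpu   [vowel merger]
  yidaturpu → yizaturpu   [unconditioned shift]
  yizaturpu (rule 3 does not apply)
  yizaturpu → yizatulpu   [unconditioned shift]
  giving Gador yizatulpu.

yizatulpu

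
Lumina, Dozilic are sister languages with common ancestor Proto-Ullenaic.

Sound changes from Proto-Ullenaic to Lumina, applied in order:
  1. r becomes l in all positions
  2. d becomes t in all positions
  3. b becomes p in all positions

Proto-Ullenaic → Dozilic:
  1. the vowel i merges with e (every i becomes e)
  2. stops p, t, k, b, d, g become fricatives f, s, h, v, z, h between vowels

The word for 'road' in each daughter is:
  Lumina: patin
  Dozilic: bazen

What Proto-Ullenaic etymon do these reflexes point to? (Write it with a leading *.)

Position 4: Lumina has i, Dozilic has e. Lumina preserves i here (none of its changes turn any other segment into i), so the proto-segment is *i.
Position 3: Lumina has t, Dozilic has z. Taking the neighbouring segments as reconstructed: Lumina t could go back to *t or *d; Dozilic z could go back to *d or *z — the one source consistent with every daughter is *d.
Continuing position by position gives *badin; check it forward:
Lumina: *badin
  badin (rule 1 does not apply)
  badin → batin   [unconditioned shift]
  batin → patin   [unconditioned shift]
  giving Lumina patin.
Dozilic: start from *badin.
  rule 1 (vowel merger): badin → baden
  rule 2 (intervocalic lenition): baden → bazen
  ⇒ Dozilic bazen
*badin is the unique common source.

*badin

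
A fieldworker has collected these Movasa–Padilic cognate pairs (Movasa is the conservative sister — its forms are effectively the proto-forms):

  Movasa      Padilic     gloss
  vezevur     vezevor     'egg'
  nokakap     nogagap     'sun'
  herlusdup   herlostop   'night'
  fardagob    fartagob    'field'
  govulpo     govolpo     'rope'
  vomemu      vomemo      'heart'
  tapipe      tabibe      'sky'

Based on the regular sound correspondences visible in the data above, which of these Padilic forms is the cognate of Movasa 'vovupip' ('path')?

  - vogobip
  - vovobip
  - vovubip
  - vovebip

vovobip

herlusdup ~ herlostop — Movasa u corresponds to Padilic o after a consonant, before a labial obstruent.
tapipe ~ tabibe — Movasa p corresponds to Padilic b between vowels (before a front vowel).
Applying these to Movasa 'vovupip':
  vovupip → vovopip   (u→o after a consonant, before a labial obstruent)
  vovopip → vovobip   (p→b between vowels (before a front vowel))
So the Padilic cognate is 'vovobip'.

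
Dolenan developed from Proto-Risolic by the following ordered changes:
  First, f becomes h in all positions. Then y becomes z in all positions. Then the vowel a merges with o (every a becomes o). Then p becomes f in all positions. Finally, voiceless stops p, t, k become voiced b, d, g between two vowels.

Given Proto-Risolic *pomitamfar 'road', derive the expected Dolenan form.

fomidomhor

Dolenan: start from *pomitamfar.
  rule 1 (unconditioned shift): pomitamfar → pomitamhar
  rule 2: no change — pomitamhar
  rule 3 (vowel merger): pomitamhar → pomitomhor
  rule 4 (unconditioned shift): pomitomhor → fomitomhor
  rule 5 (intervocalic voicing): fomitomhor → fomidomhor
  ⇒ Dolenan fomidomhor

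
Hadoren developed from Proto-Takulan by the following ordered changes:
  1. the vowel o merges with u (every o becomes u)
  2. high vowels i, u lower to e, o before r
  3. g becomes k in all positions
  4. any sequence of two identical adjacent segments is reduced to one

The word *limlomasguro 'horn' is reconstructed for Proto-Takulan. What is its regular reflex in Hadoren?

limlumaskoru

Hadoren: *limlomasguro > limlumasguru > limlumasgoru > limlumaskoru  (by vowel merger, pre-rhotic lowering, unconditioned shift)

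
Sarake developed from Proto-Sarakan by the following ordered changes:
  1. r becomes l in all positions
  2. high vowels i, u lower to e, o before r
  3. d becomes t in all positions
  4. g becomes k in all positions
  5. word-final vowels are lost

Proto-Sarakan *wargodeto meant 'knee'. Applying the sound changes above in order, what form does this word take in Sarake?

walkotet

Sarake: *wargodeto
  wargodeto → walgodeto   [unconditioned shift]
  walgodeto (rule 2 does not apply)
  walgodeto → walgoteto   [unconditioned shift]
  walgoteto → walkoteto   [unconditioned shift]
  walkoteto → walkotet   [apocope]
  giving Sarake walkotet.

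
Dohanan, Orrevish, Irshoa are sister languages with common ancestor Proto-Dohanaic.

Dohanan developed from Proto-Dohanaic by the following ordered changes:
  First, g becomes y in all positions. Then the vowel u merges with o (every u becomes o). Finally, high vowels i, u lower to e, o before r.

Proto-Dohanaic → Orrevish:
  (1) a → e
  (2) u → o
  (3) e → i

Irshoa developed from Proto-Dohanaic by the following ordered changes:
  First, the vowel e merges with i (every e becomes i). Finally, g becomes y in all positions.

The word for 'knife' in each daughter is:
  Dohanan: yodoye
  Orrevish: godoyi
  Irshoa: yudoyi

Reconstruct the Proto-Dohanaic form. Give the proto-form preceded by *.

Position 1: Dohanan has y, Orrevish has g, Irshoa has y. Orrevish preserves g here (none of its changes turn any other segment into g), so the proto-segment is *g.
Position 2: Dohanan has o, Orrevish has o, Irshoa has u. Irshoa preserves u here (none of its changes turn any other segment into u), so the proto-segment is *u.
Verify the candidate proto-form against each daughter:
Dohanan: *gudoye
  gudoye → yudoye   [unconditioned shift]
  yudoye → yodoye   [vowel merger]
  yodoye (rule 3 does not apply)
  giving Dohanan yodoye.
Orrevish: *gudoye
  gudoye (rule 1 does not apply)
  gudoye → godoye   [vowel merger]
  godoye → godoyi   [vowel merger]
  giving Orrevish godoyi.
Irshoa: *gudoye
  gudoye → gudoyi   [vowel merger]
  gudoyi → yudoyi   [unconditioned shift]
  giving Irshoa yudoyi.
*gudoye is the unique common source.

*gudoye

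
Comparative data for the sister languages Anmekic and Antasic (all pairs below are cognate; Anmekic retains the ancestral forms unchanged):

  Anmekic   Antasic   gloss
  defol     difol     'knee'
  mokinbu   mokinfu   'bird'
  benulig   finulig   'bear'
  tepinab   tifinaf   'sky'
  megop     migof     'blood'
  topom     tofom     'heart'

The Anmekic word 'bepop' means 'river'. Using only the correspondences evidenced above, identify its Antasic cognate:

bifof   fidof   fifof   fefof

fifof

benulig ~ finulig — Anmekic b corresponds to Antasic f word-initially before a front vowel.
tepinab ~ tifinaf — Anmekic e corresponds to Antasic i after a consonant, before a labial obstruent.
topom ~ tofom — Anmekic p corresponds to Antasic f between vowels (before a back vowel).
megop ~ migof — Anmekic p corresponds to Antasic f word-finally.
Applying these to Anmekic 'bepop':
  bepop → fepop   (b→f word-initially before a front vowel)
  fepop → fipop   (e→i after a consonant, before a labial obstruent)
  fipop → fifop   (p→f between vowels (before a back vowel))
  fifop → fifof   (p→f word-finally)
So the Antasic cognate is 'fifof'.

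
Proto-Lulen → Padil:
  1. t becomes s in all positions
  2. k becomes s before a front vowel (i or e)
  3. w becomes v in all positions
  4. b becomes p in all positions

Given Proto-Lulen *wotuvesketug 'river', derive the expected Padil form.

vosuvessesug

Padil: *wotuvesketug > wosuveskesug > wosuvessesug > vosuvessesug  (by unconditioned shift, palatalisation, unconditioned shift)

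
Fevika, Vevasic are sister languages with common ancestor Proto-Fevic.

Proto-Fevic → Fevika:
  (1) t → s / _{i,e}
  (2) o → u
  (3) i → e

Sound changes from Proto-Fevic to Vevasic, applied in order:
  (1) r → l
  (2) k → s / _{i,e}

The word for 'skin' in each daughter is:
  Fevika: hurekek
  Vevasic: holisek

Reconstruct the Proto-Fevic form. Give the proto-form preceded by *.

Position 4: Fevika has e, Vevasic has i. Vevasic preserves i here (none of its changes turn any other segment into i), so the proto-segment is *i.
Position 2: Fevika has u, Vevasic has o. Vevasic preserves o here (none of its changes turn any other segment into o), so the proto-segment is *o.
Position 5: Fevika has k, Vevasic has s. Fevika preserves k here (none of its changes turn any other segment into k), so the proto-segment is *k.
This points to *horikek. Verify forward in each daughter:
Fevika: *horikek
  horikek (rule 1 does not apply)
  horikek → hurikek   [vowel merger]
  hurikek → hurekek   [vowel merger]
  giving Fevika hurekek.
Vevasic: start from *horikek.
  rule 1 (unconditioned shift): horikek → holikek
  rule 2 (palatalisation): holikek → holisek
  ⇒ Vevasic holisek
Only *horikek yields all of Fevika hurekek, Vevasic holisek.

*horikek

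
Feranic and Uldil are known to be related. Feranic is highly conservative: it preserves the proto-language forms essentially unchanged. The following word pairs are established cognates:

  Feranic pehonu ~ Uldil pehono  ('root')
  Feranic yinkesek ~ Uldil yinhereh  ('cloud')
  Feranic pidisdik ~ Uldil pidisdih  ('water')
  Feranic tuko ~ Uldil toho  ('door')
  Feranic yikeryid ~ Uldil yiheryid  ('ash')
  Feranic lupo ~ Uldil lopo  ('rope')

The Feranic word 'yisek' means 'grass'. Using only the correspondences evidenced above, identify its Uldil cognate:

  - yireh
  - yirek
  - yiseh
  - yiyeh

yireh

yinkesek ~ yinhereh — Feranic s corresponds to Uldil r between vowels (before a front vowel).
yinkesek ~ yinhereh, pidisdik ~ pidisdih — Feranic k corresponds to Uldil h word-finally.
Applying these to Feranic 'yisek':
  yisek → yirek   (s→r between vowels (before a front vowel))
  yirek → yireh   (k→h word-finally)
So the Uldil cognate is 'yireh'.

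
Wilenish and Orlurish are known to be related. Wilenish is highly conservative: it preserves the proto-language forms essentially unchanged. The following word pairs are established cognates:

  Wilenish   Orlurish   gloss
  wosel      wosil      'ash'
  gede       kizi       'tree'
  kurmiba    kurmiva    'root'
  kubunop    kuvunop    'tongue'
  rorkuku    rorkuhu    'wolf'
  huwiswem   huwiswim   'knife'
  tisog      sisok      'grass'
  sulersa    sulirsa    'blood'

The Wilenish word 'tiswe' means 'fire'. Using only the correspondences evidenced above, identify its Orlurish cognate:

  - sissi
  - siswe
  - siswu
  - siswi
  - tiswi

tisog ~ sisok — Wilenish t corresponds to Orlurish s word-initially before a front vowel.
gede ~ kizi — Wilenish e corresponds to Orlurish i word-finally.
Applying these to Wilenish 'tiswe':
  tiswe → siswe   (t→s word-initially before a front vowel)
  siswe → siswi   (e→i word-finally)
So the Orlurish cognate is 'siswi'.

siswi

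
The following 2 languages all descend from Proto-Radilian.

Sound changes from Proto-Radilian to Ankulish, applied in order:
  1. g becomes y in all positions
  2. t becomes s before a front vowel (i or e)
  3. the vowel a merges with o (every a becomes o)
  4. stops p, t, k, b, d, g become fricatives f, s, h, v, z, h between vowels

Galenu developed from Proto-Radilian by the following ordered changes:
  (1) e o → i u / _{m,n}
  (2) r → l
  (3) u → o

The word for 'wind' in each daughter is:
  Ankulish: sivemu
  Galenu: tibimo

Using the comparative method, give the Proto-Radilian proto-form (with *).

Position 1: Ankulish has s, Galenu has t. Galenu preserves t here (none of its changes turn any other segment into t), so the proto-segment is *t.
Position 4: Ankulish has e, Galenu has i. Ankulish preserves e here (none of its changes turn any other segment into e), so the proto-segment is *e.
Position 6: Ankulish has u, Galenu has o. Ankulish preserves u here (none of its changes turn any other segment into u), so the proto-segment is *u.
This points to *tibemu. Verify forward in each daughter:
Ankulish: start from *tibemu.
  rule 1: no change — tibemu
  rule 2 (palatalisation): tibemu → sibemu
  rule 3: no change — sibemu
  rule 4 (intervocalic lenition): sibemu → sivemu
  ⇒ Ankulish sivemu
Galenu: *tibemu > tibimu > tibimo  (by pre-nasal raising, vowel merger)
No other proto-form is consistent with every reflex, so the reconstruction is *tibemu.

*tibemu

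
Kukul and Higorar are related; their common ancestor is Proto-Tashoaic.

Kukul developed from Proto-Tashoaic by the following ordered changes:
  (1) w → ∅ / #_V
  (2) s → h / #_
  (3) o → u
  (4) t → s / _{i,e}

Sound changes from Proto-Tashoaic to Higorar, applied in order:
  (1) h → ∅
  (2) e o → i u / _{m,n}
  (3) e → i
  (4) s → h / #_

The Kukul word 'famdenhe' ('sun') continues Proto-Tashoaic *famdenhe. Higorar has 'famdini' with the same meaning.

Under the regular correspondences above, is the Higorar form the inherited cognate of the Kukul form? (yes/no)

Derive the expected Higorar reflex of *famdenhe:
Higorar: *famdenhe > famdene > famdine > famdini  (by h-loss, pre-nasal raising, vowel merger)
Higorar 'famdini' matches the regular reflex exactly, so the pair is cognate.

yes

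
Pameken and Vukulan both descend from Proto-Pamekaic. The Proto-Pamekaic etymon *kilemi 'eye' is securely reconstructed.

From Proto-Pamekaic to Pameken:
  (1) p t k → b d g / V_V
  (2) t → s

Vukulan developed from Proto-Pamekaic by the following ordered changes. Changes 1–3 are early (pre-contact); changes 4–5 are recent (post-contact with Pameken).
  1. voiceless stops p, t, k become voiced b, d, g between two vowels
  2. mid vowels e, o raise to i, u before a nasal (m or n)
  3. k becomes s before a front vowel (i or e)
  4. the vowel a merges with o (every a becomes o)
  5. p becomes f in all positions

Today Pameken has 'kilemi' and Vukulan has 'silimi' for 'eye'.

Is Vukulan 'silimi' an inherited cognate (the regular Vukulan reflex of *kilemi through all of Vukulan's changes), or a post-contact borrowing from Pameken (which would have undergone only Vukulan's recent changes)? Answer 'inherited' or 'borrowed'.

If inherited, *kilemi would pass through all of Vukulan's changes:
Vukulan: start from *kilemi.
  rule 1: no change — kilemi
  rule 2 (pre-nasal raising): kilemi → kilimi
  rule 3 (palatalisation): kilimi → silimi
  rule 4: no change — silimi
  rule 5: no change — silimi
  ⇒ Vukulan silimi
If borrowed from Pameken 'kilemi' after the early changes, it would undergo only the recent ones:
  rule 4 (vowel merger): no change (kilemi)
  rule 5 (unconditioned shift): no change (kilemi)
  ⇒ as a loan: kilemi
Vukulan 'silimi' matches the inherited outcome exactly, so it is an inherited cognate, not a loan.

inherited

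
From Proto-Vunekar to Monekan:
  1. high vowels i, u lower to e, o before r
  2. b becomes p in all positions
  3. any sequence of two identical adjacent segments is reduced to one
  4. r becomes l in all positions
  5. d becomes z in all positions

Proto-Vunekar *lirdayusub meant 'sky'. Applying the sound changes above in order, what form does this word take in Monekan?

lelzayusup

Monekan: *lirdayusub > lerdayusub > lerdayusup > leldayusup > lelzayusup  (by pre-rhotic lowering, unconditioned shift, unconditioned shift, unconditioned shift)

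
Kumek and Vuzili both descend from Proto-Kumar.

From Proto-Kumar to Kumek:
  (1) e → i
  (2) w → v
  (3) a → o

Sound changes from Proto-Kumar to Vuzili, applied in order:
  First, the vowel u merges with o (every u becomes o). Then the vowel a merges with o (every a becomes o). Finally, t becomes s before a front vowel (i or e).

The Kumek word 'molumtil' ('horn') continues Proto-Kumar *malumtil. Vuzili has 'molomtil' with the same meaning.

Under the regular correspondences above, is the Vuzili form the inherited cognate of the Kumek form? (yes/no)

Derive the expected Vuzili reflex of *malumtil:
Vuzili: *malumtil
  malumtil → malomtil   [vowel merger]
  malomtil → molomtil   [vowel merger]
  molomtil → molomsil   [palatalisation]
  giving Vuzili molomsil.
The regular Vuzili reflex would be 'molomsil', but the attested form is 'molomtil'. The correspondence is irregular, so they are not cognates (the Vuzili form has a different source).

no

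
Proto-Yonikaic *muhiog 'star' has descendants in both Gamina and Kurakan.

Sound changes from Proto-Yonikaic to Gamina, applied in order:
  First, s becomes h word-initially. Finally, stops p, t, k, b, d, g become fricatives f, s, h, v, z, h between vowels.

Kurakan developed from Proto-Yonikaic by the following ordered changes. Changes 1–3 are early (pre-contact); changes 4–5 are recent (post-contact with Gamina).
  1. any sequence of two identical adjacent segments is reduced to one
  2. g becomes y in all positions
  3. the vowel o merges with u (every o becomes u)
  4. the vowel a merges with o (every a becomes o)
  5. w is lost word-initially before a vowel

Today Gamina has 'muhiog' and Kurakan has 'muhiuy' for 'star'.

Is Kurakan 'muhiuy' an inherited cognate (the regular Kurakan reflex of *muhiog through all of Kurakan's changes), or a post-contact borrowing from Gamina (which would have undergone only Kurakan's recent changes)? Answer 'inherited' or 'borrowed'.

If inherited, *muhiog would pass through all of Kurakan's changes:
Kurakan: start from *muhiog.
  rule 1: no change — muhiog
  rule 2 (unconditioned shift): muhiog → muhioy
  rule 3 (vowel merger): muhioy → muhiuy
  rule 4: no change — muhiuy
  rule 5: no change — muhiuy
  ⇒ Kurakan muhiuy
If borrowed from Gamina 'muhiog' after the early changes, it would undergo only the recent ones:
  rule 4 (vowel merger): no change (muhiog)
  rule 5 (glide loss): no change (muhiog)
  ⇒ as a loan: muhiog
Kurakan 'muhiuy' matches the inherited outcome exactly, so it is an inherited cognate, not a loan.

inherited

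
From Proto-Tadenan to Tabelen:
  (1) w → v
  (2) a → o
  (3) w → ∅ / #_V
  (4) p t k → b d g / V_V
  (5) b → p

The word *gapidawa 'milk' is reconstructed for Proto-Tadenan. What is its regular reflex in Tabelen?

Tabelen: *gapidawa
  gapidawa → gapidava   [unconditioned shift]
  gapidava → gopidovo   [vowel merger]
  gopidovo (rule 3 does not apply)
  gopidovo → gobidovo   [intervocalic voicing]
  gobidovo → gopidovo   [unconditioned shift]
  giving Tabelen gopidovo.

gopidovo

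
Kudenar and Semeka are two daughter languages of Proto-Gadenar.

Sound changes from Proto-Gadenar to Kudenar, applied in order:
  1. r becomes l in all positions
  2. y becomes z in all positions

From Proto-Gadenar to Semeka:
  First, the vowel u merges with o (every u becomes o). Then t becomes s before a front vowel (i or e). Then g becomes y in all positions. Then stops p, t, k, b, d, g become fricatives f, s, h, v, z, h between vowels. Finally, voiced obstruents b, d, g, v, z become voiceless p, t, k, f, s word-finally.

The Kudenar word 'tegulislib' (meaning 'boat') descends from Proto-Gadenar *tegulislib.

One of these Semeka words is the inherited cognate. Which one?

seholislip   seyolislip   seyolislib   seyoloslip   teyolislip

Semeka: *tegulislib
  tegulislib → tegolislib   [vowel merger]
  tegolislib → segolislib   [palatalisation]
  segolislib → seyolislib   [unconditioned shift]
  seyolislib (rule 4 does not apply)
  seyolislib → seyolislip   [final devoicing]
  giving Semeka seyolislip.

seyolislip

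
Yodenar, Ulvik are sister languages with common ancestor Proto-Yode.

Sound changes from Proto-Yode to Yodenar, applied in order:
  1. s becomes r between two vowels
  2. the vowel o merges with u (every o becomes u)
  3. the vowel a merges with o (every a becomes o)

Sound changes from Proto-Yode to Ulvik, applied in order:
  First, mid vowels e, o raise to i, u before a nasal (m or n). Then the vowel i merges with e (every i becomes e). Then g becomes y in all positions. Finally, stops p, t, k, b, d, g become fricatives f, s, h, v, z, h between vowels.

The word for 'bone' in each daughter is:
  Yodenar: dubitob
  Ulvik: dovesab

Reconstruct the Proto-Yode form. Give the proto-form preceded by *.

*dobitab

Position 6: Yodenar has o, Ulvik has a. Ulvik preserves a here (none of its changes turn any other segment into a), so the proto-segment is *a.
Position 3: Yodenar has b, Ulvik has v. Yodenar preserves b here (none of its changes turn any other segment into b), so the proto-segment is *b.
Continuing position by position gives *dobitab; check it forward:
Yodenar: start from *dobitab.
  rule 1: no change — dobitab
  rule 2 (vowel merger): dobitab → dubitab
  rule 3 (vowel merger): dubitab → dubitob
  ⇒ Yodenar dubitob
Ulvik: start from *dobitab.
  rule 1: no change — dobitab
  rule 2 (vowel merger): dobitab → dobetab
  rule 3: no change — dobetab
  rule 4 (intervocalic lenition): dobetab → dovesab
  ⇒ Ulvik dovesab
Only *dobitab yields all of Yodenar dubitob, Ulvik dovesab.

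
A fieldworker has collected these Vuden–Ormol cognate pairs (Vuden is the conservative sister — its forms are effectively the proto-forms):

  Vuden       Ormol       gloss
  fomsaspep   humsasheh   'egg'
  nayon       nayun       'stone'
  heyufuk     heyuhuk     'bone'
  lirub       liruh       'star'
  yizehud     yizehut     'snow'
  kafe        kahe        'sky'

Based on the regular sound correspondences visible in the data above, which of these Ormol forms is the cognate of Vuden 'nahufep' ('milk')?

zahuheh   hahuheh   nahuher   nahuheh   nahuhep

nahuheh

kafe ~ kahe — Vuden f corresponds to Ormol h between vowels (before a front vowel).
fomsaspep ~ humsasheh — Vuden p corresponds to Ormol h word-finally.
Applying these to Vuden 'nahufep':
  nahufep → nahuhep   (f→h between vowels (before a front vowel))
  nahuhep → nahuheh   (p→h word-finally)
So the Ormol cognate is 'nahuheh'.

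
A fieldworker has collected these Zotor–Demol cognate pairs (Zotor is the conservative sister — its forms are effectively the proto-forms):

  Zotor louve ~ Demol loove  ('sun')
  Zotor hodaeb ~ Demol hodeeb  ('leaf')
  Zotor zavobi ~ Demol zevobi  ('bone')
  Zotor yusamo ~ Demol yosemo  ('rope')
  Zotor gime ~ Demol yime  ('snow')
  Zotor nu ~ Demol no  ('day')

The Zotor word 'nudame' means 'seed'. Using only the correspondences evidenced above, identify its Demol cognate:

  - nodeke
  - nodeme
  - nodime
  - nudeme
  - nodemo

nodeme

yusamo ~ yosemo — Zotor u corresponds to Demol o after a consonant, before a consonant other than r, m, n, p, b, f, v.
yusamo ~ yosemo — Zotor a corresponds to Demol e after a consonant, before a nasal.
Applying these to Zotor 'nudame':
  nudame → nodame   (u→o after a consonant, before a consonant other than r, m, n, p, b, f, v)
  nodame → nodeme   (a→e after a consonant, before a nasal)
So the Demol cognate is 'nodeme'.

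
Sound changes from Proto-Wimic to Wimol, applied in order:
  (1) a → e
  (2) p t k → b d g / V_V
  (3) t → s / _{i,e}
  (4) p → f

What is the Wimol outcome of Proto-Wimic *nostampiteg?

Wimol: start from *nostampiteg.
  rule 1 (vowel merger): nostampiteg → nostempiteg
  rule 2 (intervocalic voicing): nostempiteg → nostempideg
  rule 3 (palatalisation): nostempideg → nossempideg
  rule 4 (unconditioned shift): nossempideg → nossemfideg
  ⇒ Wimol nossemfideg

nossemfideg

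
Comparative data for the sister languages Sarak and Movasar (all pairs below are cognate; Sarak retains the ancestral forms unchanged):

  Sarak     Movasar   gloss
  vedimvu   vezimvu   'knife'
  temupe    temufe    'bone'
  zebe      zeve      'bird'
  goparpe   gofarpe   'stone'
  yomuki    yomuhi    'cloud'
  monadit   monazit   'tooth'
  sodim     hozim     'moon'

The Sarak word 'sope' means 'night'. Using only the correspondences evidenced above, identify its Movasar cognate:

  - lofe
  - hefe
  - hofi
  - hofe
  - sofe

sodim ~ hozim — Sarak s corresponds to Movasar h word-initially before a back vowel.
temupe ~ temufe — Sarak p corresponds to Movasar f between vowels (before a front vowel).
Applying these to Sarak 'sope':
  sope → hope   (s→h word-initially before a back vowel)
  hope → hofe   (p→f between vowels (before a front vowel))
So the Movasar cognate is 'hofe'.

hofe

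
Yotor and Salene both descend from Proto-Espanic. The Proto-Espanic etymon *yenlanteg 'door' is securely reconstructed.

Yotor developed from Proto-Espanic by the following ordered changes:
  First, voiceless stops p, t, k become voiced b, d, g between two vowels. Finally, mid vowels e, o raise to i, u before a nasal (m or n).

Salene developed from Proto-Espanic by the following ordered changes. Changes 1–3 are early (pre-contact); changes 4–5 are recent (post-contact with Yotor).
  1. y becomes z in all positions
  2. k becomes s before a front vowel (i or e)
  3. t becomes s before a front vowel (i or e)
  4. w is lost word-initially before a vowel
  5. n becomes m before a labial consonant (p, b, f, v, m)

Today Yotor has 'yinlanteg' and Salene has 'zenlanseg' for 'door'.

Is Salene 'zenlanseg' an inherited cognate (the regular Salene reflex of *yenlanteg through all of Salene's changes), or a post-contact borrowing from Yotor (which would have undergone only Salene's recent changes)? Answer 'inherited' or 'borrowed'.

If inherited, *yenlanteg would pass through all of Salene's changes:
Salene: start from *yenlanteg.
  rule 1 (unconditioned shift): yenlanteg → zenlanteg
  rule 2: no change — zenlanteg
  rule 3 (palatalisation): zenlanteg → zenlanseg
  rule 4: no change — zenlanseg
  rule 5: no change — zenlanseg
  ⇒ Salene zenlanseg
If borrowed from Yotor 'yinlanteg' after the early changes, it would undergo only the recent ones:
  rule 4 (glide loss): no change (yinlanteg)
  rule 5 (nasal place assimilation): no change (yinlanteg)
  ⇒ as a loan: yinlanteg
Salene 'zenlanseg' matches the inherited outcome exactly, so it is an inherited cognate, not a loan.

inherited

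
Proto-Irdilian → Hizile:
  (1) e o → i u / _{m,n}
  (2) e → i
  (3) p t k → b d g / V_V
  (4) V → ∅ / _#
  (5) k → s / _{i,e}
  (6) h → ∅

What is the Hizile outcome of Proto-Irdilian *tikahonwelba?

Hizile: *tikahonwelba > tikahunwelba > tikahunwilba > tigahunwilba > tigahunwilb > tigaunwilb  (by pre-nasal raising, vowel merger, intervocalic voicing, apocope, h-loss)

tigaunwilb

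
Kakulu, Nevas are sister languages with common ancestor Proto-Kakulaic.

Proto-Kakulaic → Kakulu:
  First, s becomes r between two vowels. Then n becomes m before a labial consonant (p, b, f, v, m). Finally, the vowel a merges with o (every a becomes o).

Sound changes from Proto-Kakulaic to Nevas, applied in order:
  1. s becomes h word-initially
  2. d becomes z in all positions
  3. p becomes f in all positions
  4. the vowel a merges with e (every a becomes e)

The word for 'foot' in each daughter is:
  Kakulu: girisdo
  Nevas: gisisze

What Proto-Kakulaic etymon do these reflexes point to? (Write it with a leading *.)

*gisisda

Position 6: Kakulu has d, Nevas has z. Kakulu preserves d here (none of its changes turn any other segment into d), so the proto-segment is *d.
Position 3: Kakulu has r, Nevas has s. Nevas preserves s here (none of its changes turn any other segment into s), so the proto-segment is *s.
Position 7: Kakulu has o, Nevas has e. Taking the neighbouring segments as reconstructed: Kakulu o could go back to *a or *o; Nevas e could go back to *a or *e — the one source consistent with every daughter is *a.
Continuing position by position gives *gisisda; check it forward:
Kakulu: start from *gisisda.
  rule 1 (rhotacism): gisisda → girisda
  rule 2: no change — girisda
  rule 3 (vowel merger): girisda → girisdo
  ⇒ Kakulu girisdo
Nevas: *gisisda
  gisisda (rule 1 does not apply)
  gisisda → gisisza   [unconditioned shift]
  gisisza (rule 3 does not apply)
  gisisza → gisisze   [vowel merger]
  giving Nevas gisisze.
*gisisda is the unique common source.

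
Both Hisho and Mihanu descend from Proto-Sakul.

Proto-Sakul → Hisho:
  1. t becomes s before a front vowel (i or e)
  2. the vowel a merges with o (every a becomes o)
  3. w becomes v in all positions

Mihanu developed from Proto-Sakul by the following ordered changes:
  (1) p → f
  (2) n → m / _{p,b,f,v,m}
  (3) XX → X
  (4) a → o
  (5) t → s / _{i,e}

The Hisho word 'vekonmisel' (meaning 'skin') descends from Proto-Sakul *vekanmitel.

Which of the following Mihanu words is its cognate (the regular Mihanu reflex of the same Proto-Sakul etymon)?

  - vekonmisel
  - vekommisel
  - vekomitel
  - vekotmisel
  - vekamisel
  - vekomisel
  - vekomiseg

Mihanu: *vekanmitel > vekammitel > vekamitel > vekomitel > vekomisel  (by nasal place assimilation, degemination, vowel merger, palatalisation)
The other candidates each miss or misapply at least one Mihanu change.

vekomisel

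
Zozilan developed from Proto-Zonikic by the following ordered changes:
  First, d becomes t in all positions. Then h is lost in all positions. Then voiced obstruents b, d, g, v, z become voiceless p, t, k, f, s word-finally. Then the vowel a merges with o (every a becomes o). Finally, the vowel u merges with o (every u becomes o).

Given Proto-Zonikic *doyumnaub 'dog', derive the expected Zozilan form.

Zozilan: start from *doyumnaub.
  rule 1 (unconditioned shift): doyumnaub → toyumnaub
  rule 2: no change — toyumnaub
  rule 3 (final devoicing): toyumnaub → toyumnaup
  rule 4 (vowel merger): toyumnaup → toyumnoup
  rule 5 (vowel merger): toyumnoup → toyomnoop
  ⇒ Zozilan toyomnoop

toyomnoop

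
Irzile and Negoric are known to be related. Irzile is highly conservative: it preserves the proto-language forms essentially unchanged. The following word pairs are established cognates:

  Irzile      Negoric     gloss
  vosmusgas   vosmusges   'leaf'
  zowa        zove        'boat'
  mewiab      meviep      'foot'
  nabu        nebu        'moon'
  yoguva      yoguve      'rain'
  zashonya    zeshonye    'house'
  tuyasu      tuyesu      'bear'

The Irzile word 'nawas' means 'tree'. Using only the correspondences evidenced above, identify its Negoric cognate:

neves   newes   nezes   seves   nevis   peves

neves

vosmusgas ~ vosmusges, zashonya ~ zeshonye — Irzile a corresponds to Negoric e after a consonant, before a consonant other than r, m, n, p, b, f, v.
zowa ~ zove — Irzile w corresponds to Negoric v between vowels (before a back vowel).
Applying these to Irzile 'nawas':
  nawas → newas   (a→e after a consonant, before a consonant other than r, m, n, p, b, f, v)
  newas → nevas   (w→v between vowels (before a back vowel))
  nevas → neves   (a→e after a consonant, before a consonant other than r, m, n, p, b, f, v)
So the Negoric cognate is 'neves'.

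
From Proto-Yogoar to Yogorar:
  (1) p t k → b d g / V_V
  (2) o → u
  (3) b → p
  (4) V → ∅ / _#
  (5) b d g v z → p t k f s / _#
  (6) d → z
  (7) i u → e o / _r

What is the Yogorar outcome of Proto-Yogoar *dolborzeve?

zulporzef

Yogorar: start from *dolborzeve.
  rule 1: no change — dolborzeve
  rule 2 (vowel merger): dolborzeve → dulburzeve
  rule 3 (unconditioned shift): dulburzeve → dulpurzeve
  rule 4 (apocope): dulpurzeve → dulpurzev
  rule 5 (final devoicing): dulpurzev → dulpurzef
  rule 6 (unconditioned shift): dulpurzef → zulpurzef
  rule 7 (pre-rhotic lowering): zulpurzef → zulporzef
  ⇒ Yogorar zulporzef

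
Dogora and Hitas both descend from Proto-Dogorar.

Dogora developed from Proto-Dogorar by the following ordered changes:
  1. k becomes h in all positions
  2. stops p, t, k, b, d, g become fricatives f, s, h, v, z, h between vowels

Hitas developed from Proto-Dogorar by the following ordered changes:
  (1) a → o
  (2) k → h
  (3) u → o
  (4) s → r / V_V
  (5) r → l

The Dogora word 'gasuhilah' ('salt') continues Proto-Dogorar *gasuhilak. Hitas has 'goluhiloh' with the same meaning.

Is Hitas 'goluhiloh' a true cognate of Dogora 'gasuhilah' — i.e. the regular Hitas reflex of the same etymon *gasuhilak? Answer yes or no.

Derive the expected Hitas reflex of *gasuhilak:
Hitas: start from *gasuhilak.
  rule 1 (vowel merger): gasuhilak → gosuhilok
  rule 2 (unconditioned shift): gosuhilok → gosuhiloh
  rule 3 (vowel merger): gosuhiloh → gosohiloh
  rule 4 (rhotacism): gosohiloh → gorohiloh
  rule 5 (unconditioned shift): gorohiloh → golohiloh
  ⇒ Hitas golohiloh
The regular Hitas reflex would be 'golohiloh', but the attested form is 'goluhiloh'. The correspondence is irregular, so they are not cognates (the Hitas form has a different source).

no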